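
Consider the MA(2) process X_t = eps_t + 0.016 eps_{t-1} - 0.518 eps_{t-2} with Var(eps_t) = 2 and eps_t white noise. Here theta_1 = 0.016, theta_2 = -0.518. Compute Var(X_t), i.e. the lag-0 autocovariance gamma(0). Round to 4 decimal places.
\gamma(0) = 2.5372

For an MA(q) process X_t = eps_t + sum_i theta_i eps_{t-i} with
Var(eps_t) = sigma^2, the variance is
  gamma(0) = sigma^2 * (1 + sum_i theta_i^2).
  sum_i theta_i^2 = (0.016)^2 + (-0.518)^2 = 0.000256 + 0.268324 = 0.26858.
  gamma(0) = 2 * (1 + 0.26858) = 2 * 1.26858 = 2.53716, which rounds to 2.5372.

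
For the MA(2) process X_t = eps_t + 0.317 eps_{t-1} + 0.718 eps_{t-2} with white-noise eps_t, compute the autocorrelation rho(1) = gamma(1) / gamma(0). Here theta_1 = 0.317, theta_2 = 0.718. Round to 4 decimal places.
\rho(1) = 0.3370

For an MA(q) process with theta_0 = 1, the autocovariance is
  gamma(k) = sigma^2 * sum_{i=0..q-k} theta_i * theta_{i+k},
and rho(k) = gamma(k) / gamma(0). Sigma^2 cancels.
  numerator   = (1)*(0.317) + (0.317)*(0.718) = 0.544606.
  denominator = (1)^2 + (0.317)^2 + (0.718)^2 = 1.616013.
  rho(1) = 0.544606 / 1.616013 = 0.3370.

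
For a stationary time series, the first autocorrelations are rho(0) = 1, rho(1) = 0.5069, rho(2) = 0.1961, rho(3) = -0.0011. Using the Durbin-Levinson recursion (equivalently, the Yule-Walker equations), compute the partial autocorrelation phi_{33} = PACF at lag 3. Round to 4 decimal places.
\phi_{33} = -0.0910

The PACF at lag k is phi_{kk}, the last component of the solution
to the Yule-Walker system G_k phi = r_k where
  (G_k)_{ij} = rho(|i - j|), (r_k)_i = rho(i), i,j = 1..k.
Equivalently, Durbin-Levinson gives phi_{kk} iteratively:
  phi_{11} = rho(1)
  phi_{kk} = [rho(k) - sum_{j=1..k-1} phi_{k-1,j} rho(k-j)]
            / [1 - sum_{j=1..k-1} phi_{k-1,j} rho(j)],
  phi_{k,j} = phi_{k-1,j} - phi_{kk} phi_{k-1,k-j},  j = 1..k-1.
Step k = 1:
  phi_11 = rho(1) = 0.5069.
Step k = 2:
  phi_22 = [rho(2) - phi_11 rho(1)] / [1 - phi_11 rho(1)] = [0.1961 - (0.5069)(0.5069)] / [1 - (0.5069)(0.5069)]
         = -0.06084761 / 0.74305239 = -0.081889.
  Update: phi_21 = phi_11 - phi_22 phi_11 = 0.5069 - (-0.081889)(0.5069) = 0.548409.
Step k = 3:
  phi_33 = [rho(3) - phi_21 rho(2) - phi_22 rho(1)] / [1 - phi_21 rho(1) - phi_22 rho(2)]
    numerator   = -0.0011 - (0.548409)(0.1961) - (-0.081889)(0.5069) = -0.06713369
    denominator = 1 - (0.548409)(0.5069) - (-0.081889)(0.1961) = 0.73806966
  phi_33 = -0.06713369 / 0.73806966 = -0.091.
Therefore phi_{33} = -0.0910.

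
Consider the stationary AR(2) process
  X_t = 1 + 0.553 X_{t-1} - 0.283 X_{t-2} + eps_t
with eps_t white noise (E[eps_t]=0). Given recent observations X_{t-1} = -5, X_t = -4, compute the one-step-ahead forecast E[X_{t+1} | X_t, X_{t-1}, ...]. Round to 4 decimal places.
E[X_{t+1} \mid \mathcal F_t] = 0.2030

For an AR(p) model X_t = c + sum_i phi_i X_{t-i} + eps_t, the
one-step-ahead conditional mean is
  E[X_{t+1} | X_t, ...] = c + sum_i phi_i X_{t+1-i}.
Substitute known values:
  E[X_{t+1} | ...] = 1 + (0.553) * (-4) + (-0.283) * (-5)
                   = 0.2030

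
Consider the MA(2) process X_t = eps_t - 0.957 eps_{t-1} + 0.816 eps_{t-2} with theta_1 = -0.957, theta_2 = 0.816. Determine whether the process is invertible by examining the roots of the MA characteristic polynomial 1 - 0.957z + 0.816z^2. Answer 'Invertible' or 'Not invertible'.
\text{Invertible}

The MA(q) characteristic polynomial is P(z) = 1 - 0.957z + 0.816z^2.
Invertibility requires all roots to lie outside the unit circle, i.e. |z| > 1 for every root.
Set 1 + (-0.957) z + (0.816) z^2 = 0, i.e. a z^2 + b z + c = 0 with a = 0.816, b = -0.957, c = 1.
Discriminant D = b^2 - 4ac = (-0.957)^2 - 4*(0.816)*1 = 0.915849 - (3.264) = -2.348151.
D < 0, so the roots are the complex-conjugate pair z = (-b +/- i sqrt(-D)) / (2a) = 0.5864 +/- 0.939i.
For a conjugate pair |z|^2 = z * conj(z) = (product of roots) = c/a = 1/(0.816) = 1.22549, so |z| = sqrt(1.22549) = 1.107 for both roots.
Moduli of all roots: 1.1070, 1.1070.
All moduli strictly greater than 1? Yes.
Verdict: Invertible.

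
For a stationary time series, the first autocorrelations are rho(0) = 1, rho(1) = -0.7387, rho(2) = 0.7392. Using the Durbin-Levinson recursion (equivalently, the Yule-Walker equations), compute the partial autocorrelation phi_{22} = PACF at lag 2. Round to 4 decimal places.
\phi_{22} = 0.4260

The PACF at lag k is phi_{kk}, the last component of the solution
to the Yule-Walker system G_k phi = r_k where
  (G_k)_{ij} = rho(|i - j|), (r_k)_i = rho(i), i,j = 1..k.
Equivalently, Durbin-Levinson gives phi_{kk} iteratively:
  phi_{11} = rho(1)
  phi_{kk} = [rho(k) - sum_{j=1..k-1} phi_{k-1,j} rho(k-j)]
            / [1 - sum_{j=1..k-1} phi_{k-1,j} rho(j)],
  phi_{k,j} = phi_{k-1,j} - phi_{kk} phi_{k-1,k-j},  j = 1..k-1.
Step k = 1:
  phi_11 = rho(1) = -0.7387.
Step k = 2:
  phi_22 = [rho(2) - phi_11 rho(1)] / [1 - phi_11 rho(1)] = [0.7392 - (-0.7387)(-0.7387)] / [1 - (-0.7387)(-0.7387)]
         = 0.19352231 / 0.45432231 = 0.426.
Therefore phi_{22} = 0.4260.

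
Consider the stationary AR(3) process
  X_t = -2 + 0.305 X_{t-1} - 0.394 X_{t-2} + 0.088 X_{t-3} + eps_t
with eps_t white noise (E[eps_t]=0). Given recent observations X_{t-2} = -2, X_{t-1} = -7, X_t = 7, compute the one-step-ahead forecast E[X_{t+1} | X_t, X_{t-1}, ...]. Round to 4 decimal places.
E[X_{t+1} \mid \mathcal F_t] = 2.7170

For an AR(p) model X_t = c + sum_i phi_i X_{t-i} + eps_t, the
one-step-ahead conditional mean is
  E[X_{t+1} | X_t, ...] = c + sum_i phi_i X_{t+1-i}.
Substitute known values:
  E[X_{t+1} | ...] = -2 + (0.305) * (7) + (-0.394) * (-7) + (0.088) * (-2)
                   = 2.7170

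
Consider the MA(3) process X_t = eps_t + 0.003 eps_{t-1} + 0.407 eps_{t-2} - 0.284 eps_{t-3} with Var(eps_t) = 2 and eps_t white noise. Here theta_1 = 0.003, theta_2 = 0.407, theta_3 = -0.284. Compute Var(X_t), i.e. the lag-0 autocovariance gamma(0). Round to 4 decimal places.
\gamma(0) = 2.4926

For an MA(q) process X_t = eps_t + sum_i theta_i eps_{t-i} with
Var(eps_t) = sigma^2, the variance is
  gamma(0) = sigma^2 * (1 + sum_i theta_i^2).
  sum_i theta_i^2 = (0.003)^2 + (0.407)^2 + (-0.284)^2 = 0.000009 + 0.165649 + 0.080656 = 0.246314.
  gamma(0) = 2 * (1 + 0.246314) = 2 * 1.246314 = 2.492628, which rounds to 2.4926.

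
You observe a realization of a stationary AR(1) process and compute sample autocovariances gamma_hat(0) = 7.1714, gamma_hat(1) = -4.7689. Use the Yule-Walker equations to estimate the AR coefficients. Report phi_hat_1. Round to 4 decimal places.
\hat\phi_{1} = -0.6650

The Yule-Walker equations for an AR(p) process read, in matrix form,
  Gamma_p phi = r_p,   with   (Gamma_p)_{ij} = gamma(|i - j|),
                       (r_p)_i = gamma(i),   i,j = 1..p.
Substitute the sample gammas (Toeplitz matrix and right-hand side of size 1):
  Gamma_p = [[7.1714]]
  r_p     = [-4.7689]
With p = 1 this is the single equation gamma(0) phi_1 = gamma(1):
  phi_hat_1 = gamma(1) / gamma(0) = -4.7689 / 7.1714 = -0.6650.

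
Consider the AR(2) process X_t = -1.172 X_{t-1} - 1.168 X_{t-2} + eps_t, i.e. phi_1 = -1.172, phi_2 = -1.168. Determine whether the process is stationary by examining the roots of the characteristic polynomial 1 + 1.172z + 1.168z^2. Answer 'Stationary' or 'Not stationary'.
\text{Not stationary}

The AR(p) characteristic polynomial is P(z) = 1 + 1.172z + 1.168z^2.
Stationarity requires all roots to lie outside the unit circle, i.e. |z| > 1 for every root.
Set 1 + (1.172) z + (1.168) z^2 = 0, i.e. a z^2 + b z + c = 0 with a = 1.168, b = 1.172, c = 1.
Discriminant D = b^2 - 4ac = (1.172)^2 - 4*(1.168)*1 = 1.373584 - (4.672) = -3.298416.
D < 0, so the roots are the complex-conjugate pair z = (-b +/- i sqrt(-D)) / (2a) = -0.5017 +/- 0.7775i.
For a conjugate pair |z|^2 = z * conj(z) = (product of roots) = c/a = 1/(1.168) = 0.856164, so |z| = sqrt(0.856164) = 0.9253 for both roots.
Moduli of all roots: 0.9253, 0.9253.
All moduli strictly greater than 1? No.
Verdict: Not stationary.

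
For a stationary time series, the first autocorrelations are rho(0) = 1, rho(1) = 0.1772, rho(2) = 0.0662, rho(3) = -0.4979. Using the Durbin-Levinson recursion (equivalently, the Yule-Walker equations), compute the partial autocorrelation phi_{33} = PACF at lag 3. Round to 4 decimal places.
\phi_{33} = -0.5330

The PACF at lag k is phi_{kk}, the last component of the solution
to the Yule-Walker system G_k phi = r_k where
  (G_k)_{ij} = rho(|i - j|), (r_k)_i = rho(i), i,j = 1..k.
Equivalently, Durbin-Levinson gives phi_{kk} iteratively:
  phi_{11} = rho(1)
  phi_{kk} = [rho(k) - sum_{j=1..k-1} phi_{k-1,j} rho(k-j)]
            / [1 - sum_{j=1..k-1} phi_{k-1,j} rho(j)],
  phi_{k,j} = phi_{k-1,j} - phi_{kk} phi_{k-1,k-j},  j = 1..k-1.
Step k = 1:
  phi_11 = rho(1) = 0.1772.
Step k = 2:
  phi_22 = [rho(2) - phi_11 rho(1)] / [1 - phi_11 rho(1)] = [0.0662 - (0.1772)(0.1772)] / [1 - (0.1772)(0.1772)]
         = 0.03480016 / 0.96860016 = 0.035928.
  Update: phi_21 = phi_11 - phi_22 phi_11 = 0.1772 - (0.035928)(0.1772) = 0.170834.
Step k = 3:
  phi_33 = [rho(3) - phi_21 rho(2) - phi_22 rho(1)] / [1 - phi_21 rho(1) - phi_22 rho(2)]
    numerator   = -0.4979 - (0.170834)(0.0662) - (0.035928)(0.1772) = -0.51557567
    denominator = 1 - (0.170834)(0.1772) - (0.035928)(0.0662) = 0.96734985
  phi_33 = -0.51557567 / 0.96734985 = -0.533.
Therefore phi_{33} = -0.5330.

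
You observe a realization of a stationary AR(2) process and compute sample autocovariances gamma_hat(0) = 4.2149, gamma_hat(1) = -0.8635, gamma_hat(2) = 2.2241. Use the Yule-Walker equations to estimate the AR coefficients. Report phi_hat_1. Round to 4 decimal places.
\hat\phi_{1} = -0.1010

The Yule-Walker equations for an AR(p) process read, in matrix form,
  Gamma_p phi = r_p,   with   (Gamma_p)_{ij} = gamma(|i - j|),
                       (r_p)_i = gamma(i),   i,j = 1..p.
Substitute the sample gammas (Toeplitz matrix and right-hand side of size 2):
  Gamma_p = [[4.2149, -0.8635], [-0.8635, 4.2149]]
  r_p     = [-0.8635, 2.2241]
Written out:
  4.2149 phi_1 - 0.8635 phi_2 = -0.8635
  -0.8635 phi_1 + 4.2149 phi_2 = 2.2241
Solve by Cramer's rule:
  det = gamma(0)^2 - gamma(1)^2 = (4.2149)^2 - (-0.8635)^2 = 17.76538201 - 0.74563225 = 17.01974976
  phi_hat_1 = [gamma(1) gamma(0) - gamma(1) gamma(2)] / det = [(-0.8635)(4.2149) - (-0.8635)(2.2241)] / 17.01974976 = -1.7190558 / 17.01974976 = -0.101
  phi_hat_2 = [gamma(0) gamma(2) - gamma(1)^2] / det = [(4.2149)(2.2241) - (-0.8635)^2] / 17.01974976 = 8.62872684 / 17.01974976 = 0.507
So phi_hat = [-0.1010, 0.5070].
Therefore phi_hat_1 = -0.1010.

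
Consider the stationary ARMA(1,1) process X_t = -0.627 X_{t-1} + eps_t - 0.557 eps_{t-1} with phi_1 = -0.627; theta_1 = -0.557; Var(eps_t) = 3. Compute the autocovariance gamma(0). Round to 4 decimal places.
\gamma(0) = 9.9299

Multiply the model equation by X_{t-k} and take expectations. With theta_0 = psi_0 = 1 and psi_j the MA(infinity) weights, this gives
  gamma(k) - sum_i phi_i gamma(k-i) = c_k,
  c_k = sigma^2 * sum_{j=k..q} theta_j psi_{j-k}   (c_k = 0 for k > q),
using gamma(-m) = gamma(m).
psi-weights needed (psi_j = theta_j + sum_i phi_i psi_{j-i}):
  psi_1 = theta_1 + phi_1 = -0.557 + (-0.627) = -1.184
Right-hand sides:
  c_0 = sigma^2 (1 + theta_1 psi_1) = 3 * (1 + (-0.557)(-1.184)) = 3 * 1.659488 = 4.978464
  c_1 = sigma^2 theta_1 = 3 * (-0.557) = -1.671
  c_2 = 0
Equations for k = 0 and k = 1 (AR order 1):
  gamma(0) = phi_1 gamma(1) + c_0
  gamma(1) = phi_1 gamma(0) + c_1
Substituting the second into the first: gamma(0) (1 - phi_1^2) = c_0 + phi_1 c_1, so
  gamma(0) = (c_0 + phi_1 c_1) / (1 - phi_1^2) = (4.978464 + (-0.627)(-1.671)) / (1 - (-0.627)^2) = 6.026181 / 0.606871 = 9.929921.
Therefore gamma(0) = 9.9299 (to 4 decimal places).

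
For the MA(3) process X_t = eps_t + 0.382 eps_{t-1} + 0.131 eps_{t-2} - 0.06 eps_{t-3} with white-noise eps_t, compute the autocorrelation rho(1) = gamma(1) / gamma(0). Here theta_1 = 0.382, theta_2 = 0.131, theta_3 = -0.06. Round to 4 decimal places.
\rho(1) = 0.3636

For an MA(q) process with theta_0 = 1, the autocovariance is
  gamma(k) = sigma^2 * sum_{i=0..q-k} theta_i * theta_{i+k},
and rho(k) = gamma(k) / gamma(0). Sigma^2 cancels.
  numerator   = (1)*(0.382) + (0.382)*(0.131) + (0.131)*(-0.06) = 0.424182.
  denominator = (1)^2 + (0.382)^2 + (0.131)^2 + (-0.06)^2 = 1.166685.
  rho(1) = 0.424182 / 1.166685 = 0.3636.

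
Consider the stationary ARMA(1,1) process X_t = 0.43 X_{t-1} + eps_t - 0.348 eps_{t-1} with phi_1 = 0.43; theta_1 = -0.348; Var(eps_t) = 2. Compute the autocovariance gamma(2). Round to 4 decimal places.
\gamma(2) = 0.0736

Multiply the model equation by X_{t-k} and take expectations. With theta_0 = psi_0 = 1 and psi_j the MA(infinity) weights, this gives
  gamma(k) - sum_i phi_i gamma(k-i) = c_k,
  c_k = sigma^2 * sum_{j=k..q} theta_j psi_{j-k}   (c_k = 0 for k > q),
using gamma(-m) = gamma(m).
psi-weights needed (psi_j = theta_j + sum_i phi_i psi_{j-i}):
  psi_1 = theta_1 + phi_1 = -0.348 + (0.43) = 0.082
Right-hand sides:
  c_0 = sigma^2 (1 + theta_1 psi_1) = 2 * (1 + (-0.348)(0.082)) = 2 * 0.971464 = 1.942928
  c_1 = sigma^2 theta_1 = 2 * (-0.348) = -0.696
  c_2 = 0
Equations for k = 0 and k = 1 (AR order 1):
  gamma(0) = phi_1 gamma(1) + c_0
  gamma(1) = phi_1 gamma(0) + c_1
Substituting the second into the first: gamma(0) (1 - phi_1^2) = c_0 + phi_1 c_1, so
  gamma(0) = (c_0 + phi_1 c_1) / (1 - phi_1^2) = (1.942928 + (0.43)(-0.696)) / (1 - (0.43)^2) = 1.643648 / 0.8151 = 2.016499.
  gamma(1) = phi_1 gamma(0) + c_1 = (0.43)(2.016499) + (-0.696) = 0.171094.
For k = 2 (> q): gamma(2) = phi_1 gamma(1) = (0.43)(0.171094) = 0.073571.
Therefore gamma(2) = 0.0736 (to 4 decimal places).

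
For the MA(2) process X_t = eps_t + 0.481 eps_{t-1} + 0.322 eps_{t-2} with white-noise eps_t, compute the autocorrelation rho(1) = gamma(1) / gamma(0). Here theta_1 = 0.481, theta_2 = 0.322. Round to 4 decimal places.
\rho(1) = 0.4763

For an MA(q) process with theta_0 = 1, the autocovariance is
  gamma(k) = sigma^2 * sum_{i=0..q-k} theta_i * theta_{i+k},
and rho(k) = gamma(k) / gamma(0). Sigma^2 cancels.
  numerator   = (1)*(0.481) + (0.481)*(0.322) = 0.635882.
  denominator = (1)^2 + (0.481)^2 + (0.322)^2 = 1.335045.
  rho(1) = 0.635882 / 1.335045 = 0.4763.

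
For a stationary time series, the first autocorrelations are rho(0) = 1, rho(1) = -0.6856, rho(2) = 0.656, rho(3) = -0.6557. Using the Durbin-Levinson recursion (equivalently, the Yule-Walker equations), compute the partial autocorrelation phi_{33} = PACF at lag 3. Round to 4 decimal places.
\phi_{33} = -0.2651

The PACF at lag k is phi_{kk}, the last component of the solution
to the Yule-Walker system G_k phi = r_k where
  (G_k)_{ij} = rho(|i - j|), (r_k)_i = rho(i), i,j = 1..k.
Equivalently, Durbin-Levinson gives phi_{kk} iteratively:
  phi_{11} = rho(1)
  phi_{kk} = [rho(k) - sum_{j=1..k-1} phi_{k-1,j} rho(k-j)]
            / [1 - sum_{j=1..k-1} phi_{k-1,j} rho(j)],
  phi_{k,j} = phi_{k-1,j} - phi_{kk} phi_{k-1,k-j},  j = 1..k-1.
Step k = 1:
  phi_11 = rho(1) = -0.6856.
Step k = 2:
  phi_22 = [rho(2) - phi_11 rho(1)] / [1 - phi_11 rho(1)] = [0.656 - (-0.6856)(-0.6856)] / [1 - (-0.6856)(-0.6856)]
         = 0.18595264 / 0.52995264 = 0.350885.
  Update: phi_21 = phi_11 - phi_22 phi_11 = -0.6856 - (0.350885)(-0.6856) = -0.445033.
Step k = 3:
  phi_33 = [rho(3) - phi_21 rho(2) - phi_22 rho(1)] / [1 - phi_21 rho(1) - phi_22 rho(2)]
    numerator   = -0.6557 - (-0.445033)(0.656) - (0.350885)(-0.6856) = -0.12319134
    denominator = 1 - (-0.445033)(-0.6856) - (0.350885)(0.656) = 0.46470457
  phi_33 = -0.12319134 / 0.46470457 = -0.2651.
Therefore phi_{33} = -0.2651.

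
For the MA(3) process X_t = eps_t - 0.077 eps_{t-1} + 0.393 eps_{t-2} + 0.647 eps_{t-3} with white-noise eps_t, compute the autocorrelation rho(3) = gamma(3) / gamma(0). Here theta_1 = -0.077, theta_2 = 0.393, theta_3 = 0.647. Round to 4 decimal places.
\rho(3) = 0.4098

For an MA(q) process with theta_0 = 1, the autocovariance is
  gamma(k) = sigma^2 * sum_{i=0..q-k} theta_i * theta_{i+k},
and rho(k) = gamma(k) / gamma(0). Sigma^2 cancels.
  numerator   = (1)*(0.647) = 0.647.
  denominator = (1)^2 + (-0.077)^2 + (0.393)^2 + (0.647)^2 = 1.578987.
  rho(3) = 0.647 / 1.578987 = 0.4098.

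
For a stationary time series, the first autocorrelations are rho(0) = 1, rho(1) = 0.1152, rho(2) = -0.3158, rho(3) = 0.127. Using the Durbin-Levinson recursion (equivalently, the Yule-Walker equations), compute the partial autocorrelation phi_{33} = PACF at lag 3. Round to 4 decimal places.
\phi_{33} = 0.2439

The PACF at lag k is phi_{kk}, the last component of the solution
to the Yule-Walker system G_k phi = r_k where
  (G_k)_{ij} = rho(|i - j|), (r_k)_i = rho(i), i,j = 1..k.
Equivalently, Durbin-Levinson gives phi_{kk} iteratively:
  phi_{11} = rho(1)
  phi_{kk} = [rho(k) - sum_{j=1..k-1} phi_{k-1,j} rho(k-j)]
            / [1 - sum_{j=1..k-1} phi_{k-1,j} rho(j)],
  phi_{k,j} = phi_{k-1,j} - phi_{kk} phi_{k-1,k-j},  j = 1..k-1.
Step k = 1:
  phi_11 = rho(1) = 0.1152.
Step k = 2:
  phi_22 = [rho(2) - phi_11 rho(1)] / [1 - phi_11 rho(1)] = [-0.3158 - (0.1152)(0.1152)] / [1 - (0.1152)(0.1152)]
         = -0.32907104 / 0.98672896 = -0.333497.
  Update: phi_21 = phi_11 - phi_22 phi_11 = 0.1152 - (-0.333497)(0.1152) = 0.153619.
Step k = 3:
  phi_33 = [rho(3) - phi_21 rho(2) - phi_22 rho(1)] / [1 - phi_21 rho(1) - phi_22 rho(2)]
    numerator   = 0.127 - (0.153619)(-0.3158) - (-0.333497)(0.1152) = 0.21393167
    denominator = 1 - (0.153619)(0.1152) - (-0.333497)(-0.3158) = 0.87698479
  phi_33 = 0.21393167 / 0.87698479 = 0.2439.
Therefore phi_{33} = 0.2439.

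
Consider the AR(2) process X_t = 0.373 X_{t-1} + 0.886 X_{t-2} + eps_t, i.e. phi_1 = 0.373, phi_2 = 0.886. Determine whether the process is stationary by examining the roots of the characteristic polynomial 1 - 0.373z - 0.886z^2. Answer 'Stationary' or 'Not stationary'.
\text{Not stationary}

The AR(p) characteristic polynomial is P(z) = 1 - 0.373z - 0.886z^2.
Stationarity requires all roots to lie outside the unit circle, i.e. |z| > 1 for every root.
Set 1 + (-0.373) z + (-0.886) z^2 = 0, i.e. a z^2 + b z + c = 0 with a = -0.886, b = -0.373, c = 1.
Discriminant D = b^2 - 4ac = (-0.373)^2 - 4*(-0.886)*1 = 0.139129 - (-3.544) = 3.683129.
D >= 0, so the roots are real: z = (-b +/- sqrt(D)) / (2a) = (0.373 +/- 1.919148) / (-1.772).
  z_1 = (0.373 + 1.919148) / (-1.772) = -1.2935,   |z_1| = 1.2935.
  z_2 = (0.373 - 1.919148) / (-1.772) = 0.8725,   |z_2| = 0.8725.
Moduli of all roots: 1.2935, 0.8725.
All moduli strictly greater than 1? No.
Verdict: Not stationary.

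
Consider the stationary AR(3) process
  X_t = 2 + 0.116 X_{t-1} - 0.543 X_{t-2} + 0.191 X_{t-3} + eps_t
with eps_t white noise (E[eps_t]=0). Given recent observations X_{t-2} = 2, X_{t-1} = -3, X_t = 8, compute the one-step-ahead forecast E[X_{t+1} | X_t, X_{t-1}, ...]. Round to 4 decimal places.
E[X_{t+1} \mid \mathcal F_t] = 4.9390

For an AR(p) model X_t = c + sum_i phi_i X_{t-i} + eps_t, the
one-step-ahead conditional mean is
  E[X_{t+1} | X_t, ...] = c + sum_i phi_i X_{t+1-i}.
Substitute known values:
  E[X_{t+1} | ...] = 2 + (0.116) * (8) + (-0.543) * (-3) + (0.191) * (2)
                   = 4.9390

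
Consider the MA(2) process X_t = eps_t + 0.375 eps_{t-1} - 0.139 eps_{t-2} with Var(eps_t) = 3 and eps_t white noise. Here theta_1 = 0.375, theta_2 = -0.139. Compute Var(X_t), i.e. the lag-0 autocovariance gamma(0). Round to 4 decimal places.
\gamma(0) = 3.4798

For an MA(q) process X_t = eps_t + sum_i theta_i eps_{t-i} with
Var(eps_t) = sigma^2, the variance is
  gamma(0) = sigma^2 * (1 + sum_i theta_i^2).
  sum_i theta_i^2 = (0.375)^2 + (-0.139)^2 = 0.140625 + 0.019321 = 0.159946.
  gamma(0) = 3 * (1 + 0.159946) = 3 * 1.159946 = 3.479838, which rounds to 3.4798.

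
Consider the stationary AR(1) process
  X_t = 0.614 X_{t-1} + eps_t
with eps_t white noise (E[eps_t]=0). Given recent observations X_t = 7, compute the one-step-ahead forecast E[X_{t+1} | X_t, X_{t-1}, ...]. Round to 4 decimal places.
E[X_{t+1} \mid \mathcal F_t] = 4.2980

For an AR(p) model X_t = c + sum_i phi_i X_{t-i} + eps_t, the
one-step-ahead conditional mean is
  E[X_{t+1} | X_t, ...] = c + sum_i phi_i X_{t+1-i}.
Substitute known values:
  E[X_{t+1} | ...] = (0.614) * (7)
                   = 4.2980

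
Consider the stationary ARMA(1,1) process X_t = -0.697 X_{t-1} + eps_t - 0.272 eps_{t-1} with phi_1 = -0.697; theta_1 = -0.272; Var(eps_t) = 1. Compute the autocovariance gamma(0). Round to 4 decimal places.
\gamma(0) = 2.8261

Multiply the model equation by X_{t-k} and take expectations. With theta_0 = psi_0 = 1 and psi_j the MA(infinity) weights, this gives
  gamma(k) - sum_i phi_i gamma(k-i) = c_k,
  c_k = sigma^2 * sum_{j=k..q} theta_j psi_{j-k}   (c_k = 0 for k > q),
using gamma(-m) = gamma(m).
psi-weights needed (psi_j = theta_j + sum_i phi_i psi_{j-i}):
  psi_1 = theta_1 + phi_1 = -0.272 + (-0.697) = -0.969
Right-hand sides:
  c_0 = sigma^2 (1 + theta_1 psi_1) = 1 * (1 + (-0.272)(-0.969)) = 1 * 1.263568 = 1.263568
  c_1 = sigma^2 theta_1 = 1 * (-0.272) = -0.272
  c_2 = 0
Equations for k = 0 and k = 1 (AR order 1):
  gamma(0) = phi_1 gamma(1) + c_0
  gamma(1) = phi_1 gamma(0) + c_1
Substituting the second into the first: gamma(0) (1 - phi_1^2) = c_0 + phi_1 c_1, so
  gamma(0) = (c_0 + phi_1 c_1) / (1 - phi_1^2) = (1.263568 + (-0.697)(-0.272)) / (1 - (-0.697)^2) = 1.453152 / 0.514191 = 2.826094.
Therefore gamma(0) = 2.8261 (to 4 decimal places).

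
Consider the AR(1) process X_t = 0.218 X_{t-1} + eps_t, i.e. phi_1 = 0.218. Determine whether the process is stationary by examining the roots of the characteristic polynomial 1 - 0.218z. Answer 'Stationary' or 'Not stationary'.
\text{Stationary}

The AR(p) characteristic polynomial is P(z) = 1 - 0.218z.
Stationarity requires all roots to lie outside the unit circle, i.e. |z| > 1 for every root.
This is linear in z: 1 + (-0.218) z = 0  =>  z = -1/(-0.218) = 4.587156,  |z| = 4.587156.
Moduli of all roots: 4.5872.
All moduli strictly greater than 1? Yes.
Verdict: Stationary.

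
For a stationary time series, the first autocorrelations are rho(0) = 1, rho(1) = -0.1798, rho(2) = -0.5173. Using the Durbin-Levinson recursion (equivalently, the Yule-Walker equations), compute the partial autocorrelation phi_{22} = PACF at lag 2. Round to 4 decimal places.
\phi_{22} = -0.5680

The PACF at lag k is phi_{kk}, the last component of the solution
to the Yule-Walker system G_k phi = r_k where
  (G_k)_{ij} = rho(|i - j|), (r_k)_i = rho(i), i,j = 1..k.
Equivalently, Durbin-Levinson gives phi_{kk} iteratively:
  phi_{11} = rho(1)
  phi_{kk} = [rho(k) - sum_{j=1..k-1} phi_{k-1,j} rho(k-j)]
            / [1 - sum_{j=1..k-1} phi_{k-1,j} rho(j)],
  phi_{k,j} = phi_{k-1,j} - phi_{kk} phi_{k-1,k-j},  j = 1..k-1.
Step k = 1:
  phi_11 = rho(1) = -0.1798.
Step k = 2:
  phi_22 = [rho(2) - phi_11 rho(1)] / [1 - phi_11 rho(1)] = [-0.5173 - (-0.1798)(-0.1798)] / [1 - (-0.1798)(-0.1798)]
         = -0.54962804 / 0.96767196 = -0.568.
Therefore phi_{22} = -0.5680.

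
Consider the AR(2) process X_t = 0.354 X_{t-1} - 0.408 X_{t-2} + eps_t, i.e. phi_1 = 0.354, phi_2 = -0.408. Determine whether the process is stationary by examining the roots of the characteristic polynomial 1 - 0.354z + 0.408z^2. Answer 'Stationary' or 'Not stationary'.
\text{Stationary}

The AR(p) characteristic polynomial is P(z) = 1 - 0.354z + 0.408z^2.
Stationarity requires all roots to lie outside the unit circle, i.e. |z| > 1 for every root.
Set 1 + (-0.354) z + (0.408) z^2 = 0, i.e. a z^2 + b z + c = 0 with a = 0.408, b = -0.354, c = 1.
Discriminant D = b^2 - 4ac = (-0.354)^2 - 4*(0.408)*1 = 0.125316 - (1.632) = -1.506684.
D < 0, so the roots are the complex-conjugate pair z = (-b +/- i sqrt(-D)) / (2a) = 0.4338 +/- 1.5043i.
For a conjugate pair |z|^2 = z * conj(z) = (product of roots) = c/a = 1/(0.408) = 2.45098, so |z| = sqrt(2.45098) = 1.5656 for both roots.
Moduli of all roots: 1.5656, 1.5656.
All moduli strictly greater than 1? Yes.
Verdict: Stationary.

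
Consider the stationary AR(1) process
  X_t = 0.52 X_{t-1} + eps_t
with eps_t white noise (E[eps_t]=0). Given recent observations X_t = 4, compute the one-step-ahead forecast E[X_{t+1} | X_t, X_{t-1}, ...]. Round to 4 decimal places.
E[X_{t+1} \mid \mathcal F_t] = 2.0800

For an AR(p) model X_t = c + sum_i phi_i X_{t-i} + eps_t, the
one-step-ahead conditional mean is
  E[X_{t+1} | X_t, ...] = c + sum_i phi_i X_{t+1-i}.
Substitute known values:
  E[X_{t+1} | ...] = (0.52) * (4)
                   = 2.0800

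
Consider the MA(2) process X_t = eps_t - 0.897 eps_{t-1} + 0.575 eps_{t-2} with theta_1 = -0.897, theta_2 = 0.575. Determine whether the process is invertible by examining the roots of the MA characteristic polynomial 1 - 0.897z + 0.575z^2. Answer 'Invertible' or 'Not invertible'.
\text{Invertible}

The MA(q) characteristic polynomial is P(z) = 1 - 0.897z + 0.575z^2.
Invertibility requires all roots to lie outside the unit circle, i.e. |z| > 1 for every root.
Set 1 + (-0.897) z + (0.575) z^2 = 0, i.e. a z^2 + b z + c = 0 with a = 0.575, b = -0.897, c = 1.
Discriminant D = b^2 - 4ac = (-0.897)^2 - 4*(0.575)*1 = 0.804609 - (2.3) = -1.495391.
D < 0, so the roots are the complex-conjugate pair z = (-b +/- i sqrt(-D)) / (2a) = 0.78 +/- 1.0634i.
For a conjugate pair |z|^2 = z * conj(z) = (product of roots) = c/a = 1/(0.575) = 1.73913, so |z| = sqrt(1.73913) = 1.3188 for both roots.
Moduli of all roots: 1.3188, 1.3188.
All moduli strictly greater than 1? Yes.
Verdict: Invertible.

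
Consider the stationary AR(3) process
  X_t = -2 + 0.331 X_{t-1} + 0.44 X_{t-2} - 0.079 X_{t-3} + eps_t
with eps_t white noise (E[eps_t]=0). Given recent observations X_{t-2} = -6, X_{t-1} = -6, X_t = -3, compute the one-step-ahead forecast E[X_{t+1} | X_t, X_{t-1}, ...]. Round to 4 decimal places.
E[X_{t+1} \mid \mathcal F_t] = -5.1590

For an AR(p) model X_t = c + sum_i phi_i X_{t-i} + eps_t, the
one-step-ahead conditional mean is
  E[X_{t+1} | X_t, ...] = c + sum_i phi_i X_{t+1-i}.
Substitute known values:
  E[X_{t+1} | ...] = -2 + (0.331) * (-3) + (0.44) * (-6) + (-0.079) * (-6)
                   = -5.1590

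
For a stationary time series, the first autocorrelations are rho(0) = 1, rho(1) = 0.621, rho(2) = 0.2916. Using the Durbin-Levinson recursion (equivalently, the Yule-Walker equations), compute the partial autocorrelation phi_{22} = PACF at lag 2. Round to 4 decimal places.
\phi_{22} = -0.1531

The PACF at lag k is phi_{kk}, the last component of the solution
to the Yule-Walker system G_k phi = r_k where
  (G_k)_{ij} = rho(|i - j|), (r_k)_i = rho(i), i,j = 1..k.
Equivalently, Durbin-Levinson gives phi_{kk} iteratively:
  phi_{11} = rho(1)
  phi_{kk} = [rho(k) - sum_{j=1..k-1} phi_{k-1,j} rho(k-j)]
            / [1 - sum_{j=1..k-1} phi_{k-1,j} rho(j)],
  phi_{k,j} = phi_{k-1,j} - phi_{kk} phi_{k-1,k-j},  j = 1..k-1.
Step k = 1:
  phi_11 = rho(1) = 0.621.
Step k = 2:
  phi_22 = [rho(2) - phi_11 rho(1)] / [1 - phi_11 rho(1)] = [0.2916 - (0.621)(0.621)] / [1 - (0.621)(0.621)]
         = -0.094041 / 0.614359 = -0.1531.
Therefore phi_{22} = -0.1531.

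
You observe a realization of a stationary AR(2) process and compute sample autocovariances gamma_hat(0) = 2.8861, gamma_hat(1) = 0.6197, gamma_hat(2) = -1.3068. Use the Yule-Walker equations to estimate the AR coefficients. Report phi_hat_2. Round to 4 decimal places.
\hat\phi_{2} = -0.5230

The Yule-Walker equations for an AR(p) process read, in matrix form,
  Gamma_p phi = r_p,   with   (Gamma_p)_{ij} = gamma(|i - j|),
                       (r_p)_i = gamma(i),   i,j = 1..p.
Substitute the sample gammas (Toeplitz matrix and right-hand side of size 2):
  Gamma_p = [[2.8861, 0.6197], [0.6197, 2.8861]]
  r_p     = [0.6197, -1.3068]
Written out:
  2.8861 phi_1 + 0.6197 phi_2 = 0.6197
  0.6197 phi_1 + 2.8861 phi_2 = -1.3068
Solve by Cramer's rule:
  det = gamma(0)^2 - gamma(1)^2 = (2.8861)^2 - (0.6197)^2 = 8.32957321 - 0.38402809 = 7.94554512
  phi_hat_1 = [gamma(1) gamma(0) - gamma(1) gamma(2)] / det = [(0.6197)(2.8861) - (0.6197)(-1.3068)] / 7.94554512 = 2.59834013 / 7.94554512 = 0.327
  phi_hat_2 = [gamma(0) gamma(2) - gamma(1)^2] / det = [(2.8861)(-1.3068) - (0.6197)^2] / 7.94554512 = -4.15558357 / 7.94554512 = -0.523
So phi_hat = [0.3270, -0.5230].
Therefore phi_hat_2 = -0.5230.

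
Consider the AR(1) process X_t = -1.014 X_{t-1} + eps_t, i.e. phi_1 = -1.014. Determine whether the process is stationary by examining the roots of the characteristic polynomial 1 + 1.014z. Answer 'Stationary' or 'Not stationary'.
\text{Not stationary}

The AR(p) characteristic polynomial is P(z) = 1 + 1.014z.
Stationarity requires all roots to lie outside the unit circle, i.e. |z| > 1 for every root.
This is linear in z: 1 + (1.014) z = 0  =>  z = -1/(1.014) = -0.986193,  |z| = 0.986193.
Moduli of all roots: 0.9862.
All moduli strictly greater than 1? No.
Verdict: Not stationary.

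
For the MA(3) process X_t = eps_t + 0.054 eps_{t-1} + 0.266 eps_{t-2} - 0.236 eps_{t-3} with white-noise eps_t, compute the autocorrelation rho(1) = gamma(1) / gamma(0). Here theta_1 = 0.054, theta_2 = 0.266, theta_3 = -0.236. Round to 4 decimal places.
\rho(1) = 0.0049

For an MA(q) process with theta_0 = 1, the autocovariance is
  gamma(k) = sigma^2 * sum_{i=0..q-k} theta_i * theta_{i+k},
and rho(k) = gamma(k) / gamma(0). Sigma^2 cancels.
  numerator   = (1)*(0.054) + (0.054)*(0.266) + (0.266)*(-0.236) = 0.005588.
  denominator = (1)^2 + (0.054)^2 + (0.266)^2 + (-0.236)^2 = 1.129368.
  rho(1) = 0.005588 / 1.129368 = 0.0049.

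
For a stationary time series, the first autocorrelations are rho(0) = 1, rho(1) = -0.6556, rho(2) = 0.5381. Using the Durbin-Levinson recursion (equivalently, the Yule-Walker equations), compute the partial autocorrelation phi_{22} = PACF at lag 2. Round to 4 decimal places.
\phi_{22} = 0.1899

The PACF at lag k is phi_{kk}, the last component of the solution
to the Yule-Walker system G_k phi = r_k where
  (G_k)_{ij} = rho(|i - j|), (r_k)_i = rho(i), i,j = 1..k.
Equivalently, Durbin-Levinson gives phi_{kk} iteratively:
  phi_{11} = rho(1)
  phi_{kk} = [rho(k) - sum_{j=1..k-1} phi_{k-1,j} rho(k-j)]
            / [1 - sum_{j=1..k-1} phi_{k-1,j} rho(j)],
  phi_{k,j} = phi_{k-1,j} - phi_{kk} phi_{k-1,k-j},  j = 1..k-1.
Step k = 1:
  phi_11 = rho(1) = -0.6556.
Step k = 2:
  phi_22 = [rho(2) - phi_11 rho(1)] / [1 - phi_11 rho(1)] = [0.5381 - (-0.6556)(-0.6556)] / [1 - (-0.6556)(-0.6556)]
         = 0.10828864 / 0.57018864 = 0.1899.
Therefore phi_{22} = 0.1899.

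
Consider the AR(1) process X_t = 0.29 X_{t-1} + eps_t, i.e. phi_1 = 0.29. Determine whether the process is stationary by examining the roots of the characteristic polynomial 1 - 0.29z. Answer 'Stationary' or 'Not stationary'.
\text{Stationary}

The AR(p) characteristic polynomial is P(z) = 1 - 0.29z.
Stationarity requires all roots to lie outside the unit circle, i.e. |z| > 1 for every root.
This is linear in z: 1 + (-0.29) z = 0  =>  z = -1/(-0.29) = 3.448276,  |z| = 3.448276.
Moduli of all roots: 3.4483.
All moduli strictly greater than 1? Yes.
Verdict: Stationary.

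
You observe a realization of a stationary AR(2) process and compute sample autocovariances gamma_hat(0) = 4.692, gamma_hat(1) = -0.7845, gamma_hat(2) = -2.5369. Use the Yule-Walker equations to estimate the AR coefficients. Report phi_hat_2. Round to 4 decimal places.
\hat\phi_{2} = -0.5850

The Yule-Walker equations for an AR(p) process read, in matrix form,
  Gamma_p phi = r_p,   with   (Gamma_p)_{ij} = gamma(|i - j|),
                       (r_p)_i = gamma(i),   i,j = 1..p.
Substitute the sample gammas (Toeplitz matrix and right-hand side of size 2):
  Gamma_p = [[4.692, -0.7845], [-0.7845, 4.692]]
  r_p     = [-0.7845, -2.5369]
Written out:
  4.692 phi_1 - 0.7845 phi_2 = -0.7845
  -0.7845 phi_1 + 4.692 phi_2 = -2.5369
Solve by Cramer's rule:
  det = gamma(0)^2 - gamma(1)^2 = (4.692)^2 - (-0.7845)^2 = 22.014864 - 0.61544025 = 21.39942375
  phi_hat_1 = [gamma(1) gamma(0) - gamma(1) gamma(2)] / det = [(-0.7845)(4.692) - (-0.7845)(-2.5369)] / 21.39942375 = -5.67107205 / 21.39942375 = -0.265
  phi_hat_2 = [gamma(0) gamma(2) - gamma(1)^2] / det = [(4.692)(-2.5369) - (-0.7845)^2] / 21.39942375 = -12.51857505 / 21.39942375 = -0.585
So phi_hat = [-0.2650, -0.5850].
Therefore phi_hat_2 = -0.5850.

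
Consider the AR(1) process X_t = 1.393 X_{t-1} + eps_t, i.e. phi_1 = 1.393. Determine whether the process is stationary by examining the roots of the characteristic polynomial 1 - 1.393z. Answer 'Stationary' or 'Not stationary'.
\text{Not stationary}

The AR(p) characteristic polynomial is P(z) = 1 - 1.393z.
Stationarity requires all roots to lie outside the unit circle, i.e. |z| > 1 for every root.
This is linear in z: 1 + (-1.393) z = 0  =>  z = -1/(-1.393) = 0.717875,  |z| = 0.717875.
Moduli of all roots: 0.7179.
All moduli strictly greater than 1? No.
Verdict: Not stationary.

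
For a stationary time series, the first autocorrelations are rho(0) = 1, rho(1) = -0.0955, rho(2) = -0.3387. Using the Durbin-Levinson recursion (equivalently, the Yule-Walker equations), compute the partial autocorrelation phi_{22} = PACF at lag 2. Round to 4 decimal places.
\phi_{22} = -0.3510

The PACF at lag k is phi_{kk}, the last component of the solution
to the Yule-Walker system G_k phi = r_k where
  (G_k)_{ij} = rho(|i - j|), (r_k)_i = rho(i), i,j = 1..k.
Equivalently, Durbin-Levinson gives phi_{kk} iteratively:
  phi_{11} = rho(1)
  phi_{kk} = [rho(k) - sum_{j=1..k-1} phi_{k-1,j} rho(k-j)]
            / [1 - sum_{j=1..k-1} phi_{k-1,j} rho(j)],
  phi_{k,j} = phi_{k-1,j} - phi_{kk} phi_{k-1,k-j},  j = 1..k-1.
Step k = 1:
  phi_11 = rho(1) = -0.0955.
Step k = 2:
  phi_22 = [rho(2) - phi_11 rho(1)] / [1 - phi_11 rho(1)] = [-0.3387 - (-0.0955)(-0.0955)] / [1 - (-0.0955)(-0.0955)]
         = -0.34782025 / 0.99087975 = -0.351.
Therefore phi_{22} = -0.3510.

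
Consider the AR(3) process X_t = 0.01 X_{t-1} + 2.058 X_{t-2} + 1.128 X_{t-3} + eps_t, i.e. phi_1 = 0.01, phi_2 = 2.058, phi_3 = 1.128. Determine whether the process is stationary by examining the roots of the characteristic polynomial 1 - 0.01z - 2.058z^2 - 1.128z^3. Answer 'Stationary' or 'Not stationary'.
\text{Not stationary}

The AR(p) characteristic polynomial is P(z) = 1 - 0.01z - 2.058z^2 - 1.128z^3.
Stationarity requires all roots to lie outside the unit circle, i.e. |z| > 1 for every root.
Degree 3: look for a simple real root z0 first, then factor out (1 - z/z0) and solve the remaining quadratic.
Testing z0 = -1.25: P(-1.25) = 1 + (-0.01)(-1.25) + (-2.058)(-1.25)^2 + (-1.128)(-1.25)^3
  = 1 + (0.0125) + (-3.215625) + (2.203125) = 0.  So z_0 = -1.25 is a root, |z_0| = 1.25.
Divide out the factor (1 + 0.8 z) = (1 - z/z0) (since 1/z0 = -0.8):
  P(z) = (1 + 0.8 z)(1 + (-0.81) z + (-1.41) z^2)
  [check: z-coef -0.81 - (-0.8) = -0.01; z^2-coef -1.41 - (-0.8)(-0.81) = -2.058; z^3-coef -(-0.8)(-1.41) = -1.128.]
Remaining roots from the quadratic factor 1 + (-0.81) z + (-1.41) z^2:
  Set 1 + (-0.81) z + (-1.41) z^2 = 0, i.e. a z^2 + b z + c = 0 with a = -1.41, b = -0.81, c = 1.
  Discriminant D = b^2 - 4ac = (-0.81)^2 - 4*(-1.41)*1 = 0.6561 - (-5.64) = 6.2961.
  D >= 0, so the roots are real: z = (-b +/- sqrt(D)) / (2a) = (0.81 +/- 2.509203) / (-2.82).
    z_1 = (0.81 + 2.509203) / (-2.82) = -1.177,   |z_1| = 1.177.
    z_2 = (0.81 - 2.509203) / (-2.82) = 0.6026,   |z_2| = 0.6026.
Moduli of all roots: 1.2500, 1.1770, 0.6026.
All moduli strictly greater than 1? No.
Verdict: Not stationary.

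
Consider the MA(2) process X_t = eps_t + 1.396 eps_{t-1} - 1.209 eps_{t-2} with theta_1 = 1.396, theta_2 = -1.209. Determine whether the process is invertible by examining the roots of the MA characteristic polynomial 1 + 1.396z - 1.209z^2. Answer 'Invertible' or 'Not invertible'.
\text{Not invertible}

The MA(q) characteristic polynomial is P(z) = 1 + 1.396z - 1.209z^2.
Invertibility requires all roots to lie outside the unit circle, i.e. |z| > 1 for every root.
Set 1 + (1.396) z + (-1.209) z^2 = 0, i.e. a z^2 + b z + c = 0 with a = -1.209, b = 1.396, c = 1.
Discriminant D = b^2 - 4ac = (1.396)^2 - 4*(-1.209)*1 = 1.948816 - (-4.836) = 6.784816.
D >= 0, so the roots are real: z = (-b +/- sqrt(D)) / (2a) = (-1.396 +/- 2.604768) / (-2.418).
  z_1 = (-1.396 + 2.604768) / (-2.418) = -0.4999,   |z_1| = 0.4999.
  z_2 = (-1.396 - 2.604768) / (-2.418) = 1.6546,   |z_2| = 1.6546.
Moduli of all roots: 0.4999, 1.6546.
All moduli strictly greater than 1? No.
Verdict: Not invertible.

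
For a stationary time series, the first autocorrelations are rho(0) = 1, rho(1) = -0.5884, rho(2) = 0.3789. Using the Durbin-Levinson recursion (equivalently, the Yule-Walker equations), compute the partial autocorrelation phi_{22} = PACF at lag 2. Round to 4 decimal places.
\phi_{22} = 0.0500

The PACF at lag k is phi_{kk}, the last component of the solution
to the Yule-Walker system G_k phi = r_k where
  (G_k)_{ij} = rho(|i - j|), (r_k)_i = rho(i), i,j = 1..k.
Equivalently, Durbin-Levinson gives phi_{kk} iteratively:
  phi_{11} = rho(1)
  phi_{kk} = [rho(k) - sum_{j=1..k-1} phi_{k-1,j} rho(k-j)]
            / [1 - sum_{j=1..k-1} phi_{k-1,j} rho(j)],
  phi_{k,j} = phi_{k-1,j} - phi_{kk} phi_{k-1,k-j},  j = 1..k-1.
Step k = 1:
  phi_11 = rho(1) = -0.5884.
Step k = 2:
  phi_22 = [rho(2) - phi_11 rho(1)] / [1 - phi_11 rho(1)] = [0.3789 - (-0.5884)(-0.5884)] / [1 - (-0.5884)(-0.5884)]
         = 0.03268544 / 0.65378544 = 0.05.
Therefore phi_{22} = 0.0500.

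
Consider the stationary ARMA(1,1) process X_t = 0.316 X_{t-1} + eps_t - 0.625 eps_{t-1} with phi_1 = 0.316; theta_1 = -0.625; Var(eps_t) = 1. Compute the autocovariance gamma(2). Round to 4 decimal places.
\gamma(2) = -0.0871

Multiply the model equation by X_{t-k} and take expectations. With theta_0 = psi_0 = 1 and psi_j the MA(infinity) weights, this gives
  gamma(k) - sum_i phi_i gamma(k-i) = c_k,
  c_k = sigma^2 * sum_{j=k..q} theta_j psi_{j-k}   (c_k = 0 for k > q),
using gamma(-m) = gamma(m).
psi-weights needed (psi_j = theta_j + sum_i phi_i psi_{j-i}):
  psi_1 = theta_1 + phi_1 = -0.625 + (0.316) = -0.309
Right-hand sides:
  c_0 = sigma^2 (1 + theta_1 psi_1) = 1 * (1 + (-0.625)(-0.309)) = 1 * 1.193125 = 1.193125
  c_1 = sigma^2 theta_1 = 1 * (-0.625) = -0.625
  c_2 = 0
Equations for k = 0 and k = 1 (AR order 1):
  gamma(0) = phi_1 gamma(1) + c_0
  gamma(1) = phi_1 gamma(0) + c_1
Substituting the second into the first: gamma(0) (1 - phi_1^2) = c_0 + phi_1 c_1, so
  gamma(0) = (c_0 + phi_1 c_1) / (1 - phi_1^2) = (1.193125 + (0.316)(-0.625)) / (1 - (0.316)^2) = 0.995625 / 0.900144 = 1.106073.
  gamma(1) = phi_1 gamma(0) + c_1 = (0.316)(1.106073) + (-0.625) = -0.275481.
For k = 2 (> q): gamma(2) = phi_1 gamma(1) = (0.316)(-0.275481) = -0.087052.
Therefore gamma(2) = -0.0871 (to 4 decimal places).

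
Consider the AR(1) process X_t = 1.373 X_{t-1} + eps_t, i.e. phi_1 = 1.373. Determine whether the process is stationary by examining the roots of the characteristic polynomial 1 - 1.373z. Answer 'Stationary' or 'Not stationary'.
\text{Not stationary}

The AR(p) characteristic polynomial is P(z) = 1 - 1.373z.
Stationarity requires all roots to lie outside the unit circle, i.e. |z| > 1 for every root.
This is linear in z: 1 + (-1.373) z = 0  =>  z = -1/(-1.373) = 0.728332,  |z| = 0.728332.
Moduli of all roots: 0.7283.
All moduli strictly greater than 1? No.
Verdict: Not stationary.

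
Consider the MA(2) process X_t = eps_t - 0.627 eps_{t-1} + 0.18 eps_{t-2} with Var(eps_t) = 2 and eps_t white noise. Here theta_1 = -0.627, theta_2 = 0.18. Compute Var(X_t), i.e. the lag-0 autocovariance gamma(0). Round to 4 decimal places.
\gamma(0) = 2.8511

For an MA(q) process X_t = eps_t + sum_i theta_i eps_{t-i} with
Var(eps_t) = sigma^2, the variance is
  gamma(0) = sigma^2 * (1 + sum_i theta_i^2).
  sum_i theta_i^2 = (-0.627)^2 + (0.18)^2 = 0.393129 + 0.0324 = 0.425529.
  gamma(0) = 2 * (1 + 0.425529) = 2 * 1.425529 = 2.851058, which rounds to 2.8511.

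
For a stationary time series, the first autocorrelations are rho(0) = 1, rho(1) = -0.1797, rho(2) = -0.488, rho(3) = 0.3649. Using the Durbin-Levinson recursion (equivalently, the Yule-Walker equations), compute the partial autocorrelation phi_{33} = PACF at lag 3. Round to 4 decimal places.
\phi_{33} = 0.1940

The PACF at lag k is phi_{kk}, the last component of the solution
to the Yule-Walker system G_k phi = r_k where
  (G_k)_{ij} = rho(|i - j|), (r_k)_i = rho(i), i,j = 1..k.
Equivalently, Durbin-Levinson gives phi_{kk} iteratively:
  phi_{11} = rho(1)
  phi_{kk} = [rho(k) - sum_{j=1..k-1} phi_{k-1,j} rho(k-j)]
            / [1 - sum_{j=1..k-1} phi_{k-1,j} rho(j)],
  phi_{k,j} = phi_{k-1,j} - phi_{kk} phi_{k-1,k-j},  j = 1..k-1.
Step k = 1:
  phi_11 = rho(1) = -0.1797.
Step k = 2:
  phi_22 = [rho(2) - phi_11 rho(1)] / [1 - phi_11 rho(1)] = [-0.488 - (-0.1797)(-0.1797)] / [1 - (-0.1797)(-0.1797)]
         = -0.52029209 / 0.96770791 = -0.537654.
  Update: phi_21 = phi_11 - phi_22 phi_11 = -0.1797 - (-0.537654)(-0.1797) = -0.276316.
Step k = 3:
  phi_33 = [rho(3) - phi_21 rho(2) - phi_22 rho(1)] / [1 - phi_21 rho(1) - phi_22 rho(2)]
    numerator   = 0.3649 - (-0.276316)(-0.488) - (-0.537654)(-0.1797) = 0.13344114
    denominator = 1 - (-0.276316)(-0.1797) - (-0.537654)(-0.488) = 0.68797075
  phi_33 = 0.13344114 / 0.68797075 = 0.194.
Therefore phi_{33} = 0.1940.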